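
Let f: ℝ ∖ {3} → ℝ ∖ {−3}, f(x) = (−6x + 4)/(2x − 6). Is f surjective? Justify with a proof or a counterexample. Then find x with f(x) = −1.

For any y ≠ −3, solving y(2x − 6) = −6x + 4 for x gives a well-defined x ≠ 3. So f is surjective.
Solving f(x) = −1: cross-multiplying gives −6x + 4 = −1(2x − 6), which rearranges to −4x = 2, so x = −1/2.

-1/2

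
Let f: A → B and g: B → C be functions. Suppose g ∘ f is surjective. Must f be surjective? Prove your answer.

No. Take A = {0, 1}, B = {0, 1, 2, 3, 4}, C = {0}, f(a) = 0 for every a ∈ A, and g(b) = 0 for every b ∈ B.
Then g ∘ f is surjective onto {0}, but 4 ∈ B has no preimage under f, so f is not surjective.

not surjective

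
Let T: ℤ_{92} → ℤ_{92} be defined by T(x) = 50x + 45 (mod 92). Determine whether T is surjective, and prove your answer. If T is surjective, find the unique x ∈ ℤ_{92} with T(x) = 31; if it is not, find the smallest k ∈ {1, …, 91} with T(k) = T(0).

46

Since gcd(50, 92) = 2, we have 50x ≡ 0 (mod 2) for all x, so T(x) ≡ 1 (mod 2).
But 0 ≢ 1 (mod 2), so 0 ∈ ℤ_{92} has no preimage. Hence T is not surjective.
Since T is not surjective, we find the least positive k with T(k) = T(0): this means 50k ≡ 0 (mod 92), i.e. 92 ∣ 50k. Since gcd(50, 92) = 2, dividing through by 2 this holds exactly when 46 ∣ 25k, and as gcd(25, 46) = 1, exactly when 46 ∣ k.
The smallest positive such k is 46.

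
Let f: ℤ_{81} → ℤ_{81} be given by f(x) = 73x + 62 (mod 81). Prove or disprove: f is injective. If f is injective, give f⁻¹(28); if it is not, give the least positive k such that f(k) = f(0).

By definition, f is injective if f(u) = f(v) implies u = v.
If f(u) = f(v), then 73u ≡ 73v (mod 81). Because gcd(73, 81) = 1, we may cancel 73 to get u ≡ v (mod 81).
Thus f is injective.
We now compute 73⁻¹ mod 81 explicitly. Euclid's algorithm: 81 = 1·73 + 8, 73 = 9·8 + 1; back-substituting gives 1 = 10·73 − 9·81, so 73⁻¹ ≡ 10 (mod 81).
Since f is injective, we find f⁻¹(28): we need 73x ≡ 28 − 62 ≡ 47 (mod 81). Using 73⁻¹ = 10: x ≡ 10·47 = 470 = 5·81 + 65, so x = 65.
Check: f(65) = 73·65 + 62 = 4807 = 59·81 + 28 ≡ 28 (mod 81).

65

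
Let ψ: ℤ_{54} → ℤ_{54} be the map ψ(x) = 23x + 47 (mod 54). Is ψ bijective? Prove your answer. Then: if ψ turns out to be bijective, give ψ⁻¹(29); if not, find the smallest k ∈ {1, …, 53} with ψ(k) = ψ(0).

If ψ(a) = ψ(b), then 23a ≡ 23b (mod 54). Because gcd(23, 54) = 1, we may cancel 23 to get a ≡ b (mod 54).
We now compute 23⁻¹ mod 54 explicitly. Euclid's algorithm: 54 = 2·23 + 8, 23 = 2·8 + 7, 8 = 1·7 + 1; back-substituting gives 1 = 47·23 − 20·54, so 23⁻¹ ≡ 47 (mod 54).
Then y ↦ 47(y − 47) is a two-sided inverse to ψ, so every y ∈ ℤ_{54} has a preimage.
Hence ψ is bijective.
Since ψ is bijective, we find ψ⁻¹(29): we need 23x ≡ 29 − 47 ≡ 36 (mod 54). Using 23⁻¹ = 47: x ≡ 47·36 = 1692 = 31·54 + 18, so x = 18.
Check: ψ(18) = 23·18 + 47 = 461 = 8·54 + 29 ≡ 29 (mod 54).

18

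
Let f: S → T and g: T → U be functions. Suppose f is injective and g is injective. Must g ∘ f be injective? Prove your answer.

Suppose (g ∘ f)(a) = (g ∘ f)(b), i.e. g(f(a)) = g(f(b)).
Since g is injective, f(a) = f(b). Since f is injective, a = b. Thus g ∘ f is injective.

injective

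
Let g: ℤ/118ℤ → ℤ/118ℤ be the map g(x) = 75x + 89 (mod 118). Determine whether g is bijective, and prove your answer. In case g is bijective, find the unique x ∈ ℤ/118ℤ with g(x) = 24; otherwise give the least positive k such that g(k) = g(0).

7

Recall that g is injective when g(u) = g(v) forces u = v.
If g(u) = g(v), then 75u ≡ 75v (mod 118). Because gcd(75, 118) = 1, we may cancel 75 to get u ≡ v (mod 118).
We now compute 75⁻¹ mod 118 explicitly. Euclid's algorithm: 118 = 1·75 + 43, 75 = 1·43 + 32, 43 = 1·32 + 11, 32 = 2·11 + 10, 11 = 1·10 + 1; back-substituting gives 1 = 107·75 − 68·118, so 75⁻¹ ≡ 107 (mod 118).
Then y ↦ 107(y − 89) is a two-sided inverse to g, so every y ∈ ℤ/118ℤ has a preimage.
Therefore g is bijective.
Since g is bijective, we find g⁻¹(24): we need 75x ≡ 24 − 89 ≡ 53 (mod 118). Using 75⁻¹ = 107: x ≡ 107·53 = 5671 = 48·118 + 7, so x = 7.
Check: g(7) = 75·7 + 89 = 614 = 5·118 + 24 ≡ 24 (mod 118).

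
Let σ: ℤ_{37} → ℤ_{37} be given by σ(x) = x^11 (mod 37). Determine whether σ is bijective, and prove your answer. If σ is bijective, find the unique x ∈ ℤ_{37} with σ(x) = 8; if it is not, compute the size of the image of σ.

Since 37 is prime, the nonzero elements of ℤ_{37} form a cyclic group of order 36.
As gcd(11, 36) = 1, raising to the 11th power is a bijection on this group: if s^11 ≡ t^11 then (st^{−1})^11 = 1, and the only element of order dividing gcd(11, 36) = 1 is 1, so s = t.
With σ(0) = 0 this makes σ injective on all of ℤ_{37}, hence bijective (finite equal-size domain and codomain). In particular σ is bijective.
Since σ is bijective, we find the preimage of 8. The inverse of x ↦ x^11 on (ℤ_{37})^× is x ↦ x^23, because 11·23 = 253 = 7·36 + 1 ≡ 1 (mod 36) and x^{36} = 1 for x ≠ 0 (Fermat). So σ⁻¹(8) = 8^23 mod 37.
Repeated squaring mod 37: 8^1 ≡ 8, 8^2 ≡ 8² = 64 ≡ 27, 8^4 ≡ 27² = 729 ≡ 26, 8^8 ≡ 26² = 676 ≡ 10, 8^16 ≡ 10² = 100 ≡ 26. Since 23 = 16 + 4 + 2 + 1, 8^23 ≡ 26·26·27·8: 26·26 = 676 ≡ 10, then 10·27 = 270 ≡ 11, then 11·8 = 88 ≡ 14. So 8^23 ≡ 14 (mod 37).
Hence σ⁻¹(8) = 14.

14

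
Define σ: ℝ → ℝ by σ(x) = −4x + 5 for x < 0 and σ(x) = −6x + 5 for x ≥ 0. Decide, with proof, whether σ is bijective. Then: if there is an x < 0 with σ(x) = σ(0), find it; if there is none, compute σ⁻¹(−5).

Both pieces are strictly decreasing (slopes −4 and −6), so each is injective on its own interval.
The left piece maps (−∞, 0) onto (5, ∞); the right piece maps [0, ∞) onto (−∞, 5].
Since 5 = 5, the images partition ℝ: σ is injective and surjective, hence bijective.
Because the two images are disjoint, no x < 0 has σ(x) = σ(0), so we compute σ⁻¹(−5): −5 lies in (−∞, 5], so solve −6x + 5 = −5: x = (−5 − 5)/(−6) = 5/3.

5/3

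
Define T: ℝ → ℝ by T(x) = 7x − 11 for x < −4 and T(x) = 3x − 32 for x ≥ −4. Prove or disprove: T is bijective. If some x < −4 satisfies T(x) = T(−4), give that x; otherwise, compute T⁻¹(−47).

Both pieces are strictly increasing (slopes 7 and 3), so each is injective on its own interval.
The left piece maps (−∞, −4) onto (−∞, −39); the right piece maps [−4, ∞) onto [−44, ∞).
These images overlap. In particular T(−4) = −44 (right piece), and solving 7x − 11 = −44 on the left piece gives x = −33/7 < −4.
So T(−33/7) = T(−4) with −33/7 ≠ −4, and T is not injective, hence not bijective. This x = −33/7 is the requested value below −4.

-33/7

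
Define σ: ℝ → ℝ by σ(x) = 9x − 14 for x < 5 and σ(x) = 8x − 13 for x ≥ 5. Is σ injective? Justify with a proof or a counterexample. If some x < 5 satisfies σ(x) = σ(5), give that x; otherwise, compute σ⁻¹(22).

Both pieces are strictly increasing (slopes 9 and 8), so each is injective on its own interval.
The left piece maps (−∞, 5) onto (−∞, 31); the right piece maps [5, ∞) onto [27, ∞).
These images overlap. In particular σ(5) = 27 (right piece), and solving 9x − 14 = 27 on the left piece gives x = 41/9 < 5.
So σ(41/9) = σ(5) with 41/9 ≠ 5, and σ is not injective. This x = 41/9 is the requested value below 5.

41/9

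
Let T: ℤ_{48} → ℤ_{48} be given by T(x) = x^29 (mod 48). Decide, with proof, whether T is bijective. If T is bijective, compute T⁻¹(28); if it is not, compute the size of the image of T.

T(0) = 0^29 = 0.
T(6): Repeated squaring mod 48: 6^1 ≡ 6, 6^2 ≡ 6² = 36, 6^4 ≡ 36² = 1296 ≡ 0, 6^8 ≡ 0² = 0, 6^16 ≡ 0² = 0. Since 29 = 16 + 8 + 4 + 1, 6^29 ≡ 0·0·0·6: 0·0 = 0, then 0·0 = 0, then 0·6 = 0. So 6^29 ≡ 0 (mod 48).
So T(0) = T(6) = 0 while 0 ≠ 6, so T is not injective, hence not bijective.
Since T is not bijective, we determine |image(T)|. Computing x^29 mod 48 for each x (by repeated squaring, reducing mod 48 at every step), the values T(0), T(1), …, T(47) are: 0, 1, 32, 3, 16, 5, 0, 7, 32, 9, 16, 11, 0, 13, 32, 15, 16, 17, 0, 19, 32, 21, 16, 23, 0, 25, 32, 27, 16, 29, 0, 31, 32, 33, 16, 35, 0, 37, 32, 39, 16, 41, 0, 43, 32, 45, 16, 47.
The distinct values are {0, 1, 3, 5, 7, 9, 11, 13, 15, 16, 17, 19, 21, 23, 25, 27, 29, 31, 32, 33, 35, 37, 39, 41, 43, 45, 47}; there are 27 of them.

27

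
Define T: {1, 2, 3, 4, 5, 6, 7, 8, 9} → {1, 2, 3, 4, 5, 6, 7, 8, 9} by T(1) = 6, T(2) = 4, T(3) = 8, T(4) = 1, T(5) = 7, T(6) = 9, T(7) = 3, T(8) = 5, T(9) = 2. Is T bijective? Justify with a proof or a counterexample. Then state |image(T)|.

The values 6, 4, 8, 1, 7, 9, 3, 5, 2 are a permutation of {1, 2, 3, 4, 5, 6, 7, 8, 9}: each element appears exactly once.
So T is injective and surjective, hence bijective.
The image of T is {1, 2, 3, 4, 5, 6, 7, 8, 9}, which has 9 elements.

9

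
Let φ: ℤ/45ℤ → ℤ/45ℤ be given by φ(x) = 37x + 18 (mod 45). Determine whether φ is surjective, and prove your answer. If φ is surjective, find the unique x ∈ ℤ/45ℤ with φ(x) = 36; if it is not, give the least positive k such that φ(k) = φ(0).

Recall that φ is surjective if every y in the codomain equals φ(x) for some x in the domain.
Since gcd(37, 45) = 1, 37 is invertible modulo 45. Euclid's algorithm: 45 = 1·37 + 8, 37 = 4·8 + 5, 8 = 1·5 + 3, 5 = 1·3 + 2, 3 = 1·2 + 1; back-substituting gives 1 = 28·37 − 23·45, so 37⁻¹ ≡ 28 (mod 45).
For any y ∈ ℤ/45ℤ, x = 28(y − 18) mod 45 satisfies φ(x) = 37·28(y − 18) + 18 ≡ y (since 37·28 ≡ 1 mod 45). So every y has a preimage.
So φ is surjective.
Since φ is surjective, we compute φ⁻¹(36): solve 37x + 18 ≡ 36 (mod 45), i.e. 37x ≡ 18 (mod 45).
Multiplying by 37⁻¹ = 28 gives x ≡ 28·18 = 504 = 11·45 + 9 ≡ 9 (mod 45).
Check: φ(9) = 37·9 + 18 = 351 = 7·45 + 36 ≡ 36 (mod 45).

9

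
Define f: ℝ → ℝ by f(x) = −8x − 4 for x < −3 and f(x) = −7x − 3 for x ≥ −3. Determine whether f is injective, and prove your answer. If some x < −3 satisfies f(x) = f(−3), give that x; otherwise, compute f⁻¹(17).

-20/7

Both pieces are strictly decreasing (slopes −8 and −7), so each is injective on its own interval.
The left piece maps (−∞, −3) onto (20, ∞); the right piece maps [−3, ∞) onto (−∞, 18].
These images are disjoint, so no value is attained by both pieces. Hence f is injective.
Because the two images are disjoint, no x < −3 has f(x) = f(−3), so we compute f⁻¹(17): 17 lies in (−∞, 18], so solve −7x − 3 = 17: x = (17 + 3)/(−7) = −20/7.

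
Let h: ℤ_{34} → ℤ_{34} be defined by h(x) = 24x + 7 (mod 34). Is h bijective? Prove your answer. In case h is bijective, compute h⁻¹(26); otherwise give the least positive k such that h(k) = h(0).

17

We have gcd(24, 34) = 2 > 1. Taking u = 0 and v = 17: h(0) = 7 and h(17) = 24·17 + 7 = 415 ≡ 7 (mod 34).
So h(0) = h(17) while 0 ≠ 17, so h is not injective, hence not bijective.
Since h is not bijective, we find the least positive k with h(k) = h(0): this means 24k ≡ 0 (mod 34), i.e. 34 ∣ 24k. Since gcd(24, 34) = 2, dividing through by 2 this holds exactly when 17 ∣ 12k, and as gcd(12, 17) = 1, exactly when 17 ∣ k.
The smallest positive such k is 17.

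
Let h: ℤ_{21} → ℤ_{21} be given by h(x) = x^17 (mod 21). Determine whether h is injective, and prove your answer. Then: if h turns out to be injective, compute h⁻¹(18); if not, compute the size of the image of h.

Computing x^17 mod 21 for each x (by repeated squaring, reducing mod 21 at every step), the values h(0), h(1), …, h(20) are: 0, 1, 11, 12, 16, 17, 6, 7, 8, 18, 19, 2, 3, 13, 14, 15, 4, 5, 9, 10, 20.
Every element of ℤ_{21} appears exactly once in this list, so h is a bijection, and in particular injective.
Since h is injective, we read off the preimage of 18 from the same table: h(9) = 18, so h⁻¹(18) = 9.

9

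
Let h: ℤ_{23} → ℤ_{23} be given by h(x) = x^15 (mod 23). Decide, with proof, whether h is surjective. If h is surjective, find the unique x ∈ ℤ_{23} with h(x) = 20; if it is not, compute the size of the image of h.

Since 23 is prime, the nonzero elements of ℤ_{23} form a cyclic group of order 22.
As gcd(15, 22) = 1, raising to the 15th power is a bijection on this group: if u^15 ≡ v^15 then (uv^{−1})^15 = 1, and the only element of order dividing gcd(15, 22) = 1 is 1, so u = v.
With h(0) = 0 this makes h injective on all of ℤ_{23}, hence bijective (finite equal-size domain and codomain). In particular h is surjective.
Since h is surjective, we find the preimage of 20. The inverse of x ↦ x^15 on (ℤ_{23})^× is x ↦ x^3, because 15·3 = 45 = 2·22 + 1 ≡ 1 (mod 22) and x^{22} = 1 for x ≠ 0 (Fermat). So h⁻¹(20) = 20^3 mod 23.
Repeated squaring mod 23: 20^1 ≡ 20, 20^2 ≡ 20² = 400 ≡ 9. Since 3 = 2 + 1, 20^3 ≡ 9·20: 9·20 = 180 ≡ 19. So 20^3 ≡ 19 (mod 23).
Hence h⁻¹(20) = 19.

19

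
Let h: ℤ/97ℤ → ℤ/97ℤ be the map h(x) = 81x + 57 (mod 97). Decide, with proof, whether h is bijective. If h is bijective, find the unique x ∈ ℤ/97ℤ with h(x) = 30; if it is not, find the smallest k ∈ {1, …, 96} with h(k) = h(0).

Recall: h is injective if h(u) = h(v) implies u = v.
If h(u) = h(v), then 81u ≡ 81v (mod 97). Because gcd(81, 97) = 1, we may cancel 81 to get u ≡ v (mod 97).
We now compute 81⁻¹ mod 97 explicitly. Euclid's algorithm: 97 = 1·81 + 16, 81 = 5·16 + 1; back-substituting gives 1 = 6·81 − 5·97, so 81⁻¹ ≡ 6 (mod 97).
Then y ↦ 6(y − 57) is a two-sided inverse to h, so every y ∈ ℤ/97ℤ has a preimage.
So h is bijective.
Since h is bijective, we compute h⁻¹(30): solve 81x + 57 ≡ 30 (mod 97), i.e. 81x ≡ 70 (mod 97).
Multiplying by 81⁻¹ = 6 gives x ≡ 6·70 = 420 = 4·97 + 32 ≡ 32 (mod 97).
Check: h(32) = 81·32 + 57 = 2649 = 27·97 + 30 ≡ 30 (mod 97).

32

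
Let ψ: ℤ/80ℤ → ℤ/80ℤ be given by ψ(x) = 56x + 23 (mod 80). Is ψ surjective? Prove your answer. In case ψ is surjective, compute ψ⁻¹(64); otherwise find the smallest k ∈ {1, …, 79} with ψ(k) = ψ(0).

10

Since gcd(56, 80) = 8, we have 56x ≡ 0 (mod 8) for all x, so ψ(x) ≡ 7 (mod 8).
But 0 ≢ 7 (mod 8), so 0 ∈ ℤ/80ℤ has no preimage. Therefore ψ is not surjective.
Since ψ is not surjective, we find the least positive k with ψ(k) = ψ(0): this means 56k ≡ 0 (mod 80), i.e. 80 ∣ 56k. Since gcd(56, 80) = 8, dividing through by 8 this holds exactly when 10 ∣ 7k, and as gcd(7, 10) = 1, exactly when 10 ∣ k.
The smallest positive such k is 10.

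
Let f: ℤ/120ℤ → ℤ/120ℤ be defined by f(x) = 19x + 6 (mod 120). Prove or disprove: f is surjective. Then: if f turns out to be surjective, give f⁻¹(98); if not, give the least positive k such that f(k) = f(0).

68

Recall: surjectivity means every element of the codomain has a preimage under f.
Since gcd(19, 120) = 1, 19 is invertible modulo 120. Euclid's algorithm: 120 = 6·19 + 6, 19 = 3·6 + 1; back-substituting gives 1 = 19·19 − 3·120, so 19⁻¹ ≡ 19 (mod 120).
For any y ∈ ℤ/120ℤ, x = 19(y − 6) mod 120 satisfies f(x) = 19·19(y − 6) + 6 ≡ y (since 19·19 ≡ 1 mod 120). So every y has a preimage.
So f is surjective.
Since f is surjective, we find f⁻¹(98): we need 19x ≡ 98 − 6 ≡ 92 (mod 120). Using 19⁻¹ = 19: x ≡ 19·92 = 1748 = 14·120 + 68, so x = 68.
Check: f(68) = 19·68 + 6 = 1298 = 10·120 + 98 ≡ 98 (mod 120).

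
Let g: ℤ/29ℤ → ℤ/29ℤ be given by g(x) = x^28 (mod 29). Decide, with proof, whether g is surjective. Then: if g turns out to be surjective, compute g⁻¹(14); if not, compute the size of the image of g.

g(1) = 1^28 = 1.
g(2): Repeated squaring mod 29: 2^1 ≡ 2, 2^2 ≡ 2² = 4, 2^4 ≡ 4² = 16, 2^8 ≡ 16² = 256 ≡ 24, 2^16 ≡ 24² = 576 ≡ 25. Since 28 = 16 + 8 + 4, 2^28 ≡ 25·24·16: 25·24 = 600 ≡ 20, then 20·16 = 320 ≡ 1. So 2^28 ≡ 1 (mod 29).
So g(1) = g(2) = 1 while 1 ≠ 2, therefore g is not injective.
A non-injective map from the 29-element set ℤ/29ℤ to itself takes at most 28 distinct values, so it cannot be surjective. Thus g is not surjective.
Since g is not surjective, we determine |image(g)|. Computing x^28 mod 29 for each x (by repeated squaring, reducing mod 29 at every step), the values g(0), g(1), …, g(28) are: 0, 1, 1, 1, 1, 1, 1, 1, 1, 1, 1, 1, 1, 1, 1, 1, 1, 1, 1, 1, 1, 1, 1, 1, 1, 1, 1, 1, 1.
The distinct values are {0, 1}; there are 2 of them.

2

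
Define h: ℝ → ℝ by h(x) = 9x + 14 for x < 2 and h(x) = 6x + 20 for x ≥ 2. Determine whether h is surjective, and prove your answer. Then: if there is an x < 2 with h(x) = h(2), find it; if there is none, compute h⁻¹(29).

Both pieces are strictly increasing (slopes 9 and 6), so each is injective on its own interval.
The left piece maps (−∞, 2) onto (−∞, 32); the right piece maps [2, ∞) onto [32, ∞).
These images together cover ℝ, so h is surjective.
Because the two images are disjoint, no x < 2 has h(x) = h(2), so we compute h⁻¹(29): 29 lies in (−∞, 32), so solve 9x + 14 = 29: x = (29 − 14)/9 = 5/3.

5/3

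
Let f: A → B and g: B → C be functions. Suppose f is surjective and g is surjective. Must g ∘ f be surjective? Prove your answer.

surjective

Let c ∈ C. Since g is surjective, there is b ∈ B with g(b) = c. Since f is surjective, there is a ∈ A with f(a) = b.
Then (g ∘ f)(a) = g(b) = c. Therefore g ∘ f is surjective.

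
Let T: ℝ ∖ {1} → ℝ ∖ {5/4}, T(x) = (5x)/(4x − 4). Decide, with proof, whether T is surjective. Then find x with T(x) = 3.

12/7

For any y ≠ 5/4, solving y(4x − 4) = 5x for x gives a well-defined x ≠ 1. So T is surjective.
Solving T(x) = 3: cross-multiplying gives 5x = 3(4x − 4), which rearranges to −7x = −12, so x = 12/7.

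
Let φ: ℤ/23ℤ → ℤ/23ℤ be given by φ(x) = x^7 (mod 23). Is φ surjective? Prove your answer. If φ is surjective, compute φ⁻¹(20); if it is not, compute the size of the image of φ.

17

Since 23 is prime, the nonzero elements of ℤ/23ℤ form a cyclic group of order 22.
As gcd(7, 22) = 1, raising to the 7th power is a bijection on this group: if x_1^7 ≡ x_2^7 then (x_1x_2^{−1})^7 = 1, and the only element of order dividing gcd(7, 22) = 1 is 1, so x_1 = x_2.
With φ(0) = 0 this makes φ injective on all of ℤ/23ℤ, hence bijective (finite equal-size domain and codomain). In particular φ is surjective.
Since φ is surjective, we find the preimage of 20. The inverse of x ↦ x^7 on (ℤ/23ℤ)^× is x ↦ x^19, because 7·19 = 133 = 6·22 + 1 ≡ 1 (mod 22) and x^{22} = 1 for x ≠ 0 (Fermat). So φ⁻¹(20) = 20^19 mod 23.
Repeated squaring mod 23: 20^1 ≡ 20, 20^2 ≡ 20² = 400 ≡ 9, 20^4 ≡ 9² = 81 ≡ 12, 20^8 ≡ 12² = 144 ≡ 6, 20^16 ≡ 6² = 36 ≡ 13. Since 19 = 16 + 2 + 1, 20^19 ≡ 13·9·20: 13·9 = 117 ≡ 2, then 2·20 = 40 ≡ 17. So 20^19 ≡ 17 (mod 23).
Hence φ⁻¹(20) = 17.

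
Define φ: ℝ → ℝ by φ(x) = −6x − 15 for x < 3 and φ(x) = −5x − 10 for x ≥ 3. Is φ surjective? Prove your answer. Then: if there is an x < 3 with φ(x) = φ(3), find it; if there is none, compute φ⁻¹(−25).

5/3

Both pieces are strictly decreasing (slopes −6 and −5), so each is injective on its own interval.
The left piece maps (−∞, 3) onto (−33, ∞); the right piece maps [3, ∞) onto (−∞, −25].
The union (−33, ∞) ∪ (−∞, −25] covers ℝ, so φ is surjective.
For the follow-up: the images overlap, so an x < 3 with φ(x) = φ(3) exists. φ(3) = −25; solving −6x − 15 = −25 for x < 3 gives x = (−25 + 15)/(−6) = 5/3.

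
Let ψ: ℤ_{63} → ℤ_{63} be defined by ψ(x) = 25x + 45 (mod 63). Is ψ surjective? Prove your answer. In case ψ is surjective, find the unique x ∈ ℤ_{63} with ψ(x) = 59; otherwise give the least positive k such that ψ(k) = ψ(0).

56

Since gcd(25, 63) = 1, 25 is invertible modulo 63. Euclid's algorithm: 63 = 2·25 + 13, 25 = 1·13 + 12, 13 = 1·12 + 1; back-substituting gives 1 = 58·25 − 23·63, so 25⁻¹ ≡ 58 (mod 63).
Then y ↦ 58(y − 45) is a two-sided inverse to ψ, so every y ∈ ℤ_{63} has a preimage.
Thus ψ is surjective.
Since ψ is surjective, we compute ψ⁻¹(59): solve 25x + 45 ≡ 59 (mod 63), i.e. 25x ≡ 14 (mod 63).
Multiplying by 25⁻¹ = 58 gives x ≡ 58·14 = 812 = 12·63 + 56 ≡ 56 (mod 63).
Check: ψ(56) = 25·56 + 45 = 1445 = 22·63 + 59 ≡ 59 (mod 63).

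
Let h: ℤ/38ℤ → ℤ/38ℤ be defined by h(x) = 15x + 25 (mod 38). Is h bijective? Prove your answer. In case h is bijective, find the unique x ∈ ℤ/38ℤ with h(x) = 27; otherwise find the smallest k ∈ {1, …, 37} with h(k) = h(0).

28

By definition, injectivity means: for all u, v in the domain, h(u) = h(v) implies u = v.
If h(u) = h(v), then 15u ≡ 15v (mod 38). Because gcd(15, 38) = 1, we may cancel 15 to get u ≡ v (mod 38).
We now compute 15⁻¹ mod 38 explicitly. Euclid's algorithm: 38 = 2·15 + 8, 15 = 1·8 + 7, 8 = 1·7 + 1; back-substituting gives 1 = 33·15 − 13·38, so 15⁻¹ ≡ 33 (mod 38).
For any y ∈ ℤ/38ℤ, x = 33(y − 25) mod 38 satisfies h(x) = 15·33(y − 25) + 25 ≡ y (since 15·33 ≡ 1 mod 38). So every y has a preimage.
So h is bijective.
Since h is bijective, we compute h⁻¹(27): solve 15x + 25 ≡ 27 (mod 38), i.e. 15x ≡ 2 (mod 38).
Multiplying by 15⁻¹ = 33 gives x ≡ 33·2 = 66 = 1·38 + 28 ≡ 28 (mod 38).
Check: h(28) = 15·28 + 25 = 445 = 11·38 + 27 ≡ 27 (mod 38).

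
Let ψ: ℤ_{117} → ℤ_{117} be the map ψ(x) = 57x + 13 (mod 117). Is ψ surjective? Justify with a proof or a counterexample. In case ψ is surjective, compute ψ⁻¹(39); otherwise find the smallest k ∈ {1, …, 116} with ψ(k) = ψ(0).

39

Since gcd(57, 117) = 3, we have 57x ≡ 0 (mod 3) for all x, so ψ(x) ≡ 1 (mod 3).
But 0 ≢ 1 (mod 3), so 0 ∈ ℤ_{117} has no preimage. Hence ψ is not surjective.
Since ψ is not surjective, we find the least positive k with ψ(k) = ψ(0): this means 57k ≡ 0 (mod 117), i.e. 117 ∣ 57k. Since gcd(57, 117) = 3, dividing through by 3 this holds exactly when 39 ∣ 19k, and as gcd(19, 39) = 1, exactly when 39 ∣ k.
The smallest positive such k is 39.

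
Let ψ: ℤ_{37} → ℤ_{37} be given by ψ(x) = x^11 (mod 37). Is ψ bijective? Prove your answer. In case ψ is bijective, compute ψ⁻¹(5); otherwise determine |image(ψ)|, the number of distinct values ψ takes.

20

Since 37 is prime, the nonzero elements of ℤ_{37} form a cyclic group of order 36.
As gcd(11, 36) = 1, raising to the 11th power is a bijection on this group: if u^11 ≡ v^11 then (uv^{−1})^11 = 1, and the only element of order dividing gcd(11, 36) = 1 is 1, so u = v.
With ψ(0) = 0 this makes ψ injective on all of ℤ_{37}, hence bijective (finite equal-size domain and codomain). In particular ψ is bijective.
Since ψ is bijective, we find the preimage of 5. The inverse of x ↦ x^11 on (ℤ_{37})^× is x ↦ x^23, because 11·23 = 253 = 7·36 + 1 ≡ 1 (mod 36) and x^{36} = 1 for x ≠ 0 (Fermat). So ψ⁻¹(5) = 5^23 mod 37.
Repeated squaring mod 37: 5^1 ≡ 5, 5^2 ≡ 5² = 25, 5^4 ≡ 25² = 625 ≡ 33, 5^8 ≡ 33² = 1089 ≡ 16, 5^16 ≡ 16² = 256 ≡ 34. Since 23 = 16 + 4 + 2 + 1, 5^23 ≡ 34·33·25·5: 34·33 = 1122 ≡ 12, then 12·25 = 300 ≡ 4, then 4·5 = 20. So 5^23 ≡ 20 (mod 37).
Hence ψ⁻¹(5) = 20.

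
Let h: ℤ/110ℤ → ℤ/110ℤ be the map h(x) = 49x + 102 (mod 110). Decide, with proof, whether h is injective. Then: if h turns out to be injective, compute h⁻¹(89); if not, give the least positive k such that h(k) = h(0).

If h(a) = h(b), then 49a ≡ 49b (mod 110). Because gcd(49, 110) = 1, we may cancel 49 to get a ≡ b (mod 110).
Therefore h is injective.
We now compute 49⁻¹ mod 110 explicitly. Euclid's algorithm: 110 = 2·49 + 12, 49 = 4·12 + 1; back-substituting gives 1 = 9·49 − 4·110, so 49⁻¹ ≡ 9 (mod 110).
Since h is injective, we find h⁻¹(89): we need 49x ≡ 89 − 102 ≡ 97 (mod 110). Using 49⁻¹ = 9: x ≡ 9·97 = 873 = 7·110 + 103, so x = 103.
Check: h(103) = 49·103 + 102 = 5149 = 46·110 + 89 ≡ 89 (mod 110).

103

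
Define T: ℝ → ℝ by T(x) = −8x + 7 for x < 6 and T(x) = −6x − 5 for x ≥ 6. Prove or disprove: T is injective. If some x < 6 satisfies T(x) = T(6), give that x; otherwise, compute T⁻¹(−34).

Both pieces are strictly decreasing (slopes −8 and −6), so each is injective on its own interval.
The left piece maps (−∞, 6) onto (−41, ∞); the right piece maps [6, ∞) onto (−∞, −41].
These images are disjoint, so no value is attained by both pieces. Therefore T is injective.
Because the two images are disjoint, no x < 6 has T(x) = T(6), so we compute T⁻¹(−34): −34 lies in (−41, ∞), so solve −8x + 7 = −34: x = (−34 − 7)/(−8) = 41/8.

41/8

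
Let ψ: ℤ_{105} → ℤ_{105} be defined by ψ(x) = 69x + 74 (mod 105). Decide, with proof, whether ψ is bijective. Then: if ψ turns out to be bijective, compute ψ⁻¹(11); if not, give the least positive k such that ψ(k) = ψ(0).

Recall that ψ is injective if ψ(a) = ψ(b) implies a = b.
We have gcd(69, 105) = 3 > 1. Taking a = 0 and b = 35: ψ(0) = 74 and ψ(35) = 69·35 + 74 = 2489 ≡ 74 (mod 105).
So ψ(0) = ψ(35) while 0 ≠ 35, thus ψ is not injective, hence not bijective.
Since ψ is not bijective, we find the least positive k with ψ(k) = ψ(0): this means 69k ≡ 0 (mod 105), i.e. 105 ∣ 69k. Since gcd(69, 105) = 3, dividing through by 3 this holds exactly when 35 ∣ 23k, and as gcd(23, 35) = 1, exactly when 35 ∣ k.
The smallest positive such k is 35.

35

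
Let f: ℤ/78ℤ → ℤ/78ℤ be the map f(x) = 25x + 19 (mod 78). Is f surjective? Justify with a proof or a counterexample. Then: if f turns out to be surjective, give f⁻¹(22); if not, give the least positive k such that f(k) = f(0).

Recall that surjectivity means every element of the codomain has a preimage under f.
Since gcd(25, 78) = 1, 25 is invertible modulo 78. Euclid's algorithm: 78 = 3·25 + 3, 25 = 8·3 + 1; back-substituting gives 1 = 25·25 − 8·78, so 25⁻¹ ≡ 25 (mod 78).
Then y ↦ 25(y − 19) is a two-sided inverse to f, so every y ∈ ℤ/78ℤ has a preimage.
So f is surjective.
Since f is surjective, we compute f⁻¹(22): solve 25x + 19 ≡ 22 (mod 78), i.e. 25x ≡ 3 (mod 78).
Multiplying by 25⁻¹ = 25 gives x ≡ 25·3 = 75 ≡ 75 (mod 78).
Check: f(75) = 25·75 + 19 = 1894 = 24·78 + 22 ≡ 22 (mod 78).

75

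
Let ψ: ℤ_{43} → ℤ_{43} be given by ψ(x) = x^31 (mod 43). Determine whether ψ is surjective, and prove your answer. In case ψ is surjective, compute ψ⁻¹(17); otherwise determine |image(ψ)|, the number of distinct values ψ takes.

Since 43 is prime, the nonzero elements of ℤ_{43} form a cyclic group of order 42.
As gcd(31, 42) = 1, raising to the 31st power is a bijection on this group: if u^31 ≡ v^31 then (uv^{−1})^31 = 1, and the only element of order dividing gcd(31, 42) = 1 is 1, so u = v.
With ψ(0) = 0 this makes ψ injective on all of ℤ_{43}, hence bijective (finite equal-size domain and codomain). In particular ψ is surjective.
Since ψ is surjective, we find the preimage of 17. The inverse of x ↦ x^31 on (ℤ_{43})^× is x ↦ x^19, because 31·19 = 589 = 14·42 + 1 ≡ 1 (mod 42) and x^{42} = 1 for x ≠ 0 (Fermat). So ψ⁻¹(17) = 17^19 mod 43.
Repeated squaring mod 43: 17^1 ≡ 17, 17^2 ≡ 17² = 289 ≡ 31, 17^4 ≡ 31² = 961 ≡ 15, 17^8 ≡ 15² = 225 ≡ 10, 17^16 ≡ 10² = 100 ≡ 14. Since 19 = 16 + 2 + 1, 17^19 ≡ 14·31·17: 14·31 = 434 ≡ 4, then 4·17 = 68 ≡ 25. So 17^19 ≡ 25 (mod 43).
Hence ψ⁻¹(17) = 25.

25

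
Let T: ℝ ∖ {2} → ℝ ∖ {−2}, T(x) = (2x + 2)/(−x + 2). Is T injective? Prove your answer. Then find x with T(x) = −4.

5

Suppose T(s) = T(t). Cross-multiplying: (2s + 2)(−t + 2) = (2t + 2)(−s + 2).
Expanding both sides and cancelling the symmetric terms leaves 6·(s − t) = 0. Since 6 ≠ 0, s = t. Therefore T is injective.
Solving T(x) = −4: cross-multiplying gives 2x + 2 = −4(−x + 2), which rearranges to −2x = −10, so x = 5.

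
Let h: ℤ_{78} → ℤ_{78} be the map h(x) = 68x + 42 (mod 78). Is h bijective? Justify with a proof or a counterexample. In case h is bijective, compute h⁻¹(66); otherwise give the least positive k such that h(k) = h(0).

39

We have gcd(68, 78) = 2 > 1. Taking x_1 = 0 and x_2 = 39: h(0) = 42 and h(39) = 68·39 + 42 = 2694 ≡ 42 (mod 78).
So h(0) = h(39) while 0 ≠ 39, therefore h is not injective, hence not bijective.
Since h is not bijective, we find the least positive k with h(k) = h(0): this means 68k ≡ 0 (mod 78), i.e. 78 ∣ 68k. Since gcd(68, 78) = 2, dividing through by 2 this holds exactly when 39 ∣ 34k, and as gcd(34, 39) = 1, exactly when 39 ∣ k.
The smallest positive such k is 39.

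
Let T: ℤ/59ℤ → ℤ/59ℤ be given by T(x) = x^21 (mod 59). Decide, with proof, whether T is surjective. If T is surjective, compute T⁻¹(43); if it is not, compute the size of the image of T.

18

Since 59 is prime, the nonzero elements of ℤ/59ℤ form a cyclic group of order 58.
As gcd(21, 58) = 1, raising to the 21st power is a bijection on this group: if a^21 ≡ b^21 then (ab^{−1})^21 = 1, and the only element of order dividing gcd(21, 58) = 1 is 1, so a = b.
With T(0) = 0 this makes T injective on all of ℤ/59ℤ, hence bijective (finite equal-size domain and codomain). In particular T is surjective.
Since T is surjective, we find the preimage of 43. The inverse of x ↦ x^21 on (ℤ/59ℤ)^× is x ↦ x^47, because 21·47 = 987 = 17·58 + 1 ≡ 1 (mod 58) and x^{58} = 1 for x ≠ 0 (Fermat). So T⁻¹(43) = 43^47 mod 59.
Repeated squaring mod 59: 43^1 ≡ 43, 43^2 ≡ 43² = 1849 ≡ 20, 43^4 ≡ 20² = 400 ≡ 46, 43^8 ≡ 46² = 2116 ≡ 51, 43^16 ≡ 51² = 2601 ≡ 5, 43^32 ≡ 5² = 25. Since 47 = 32 + 8 + 4 + 2 + 1, 43^47 ≡ 25·51·46·20·43: 25·51 = 1275 ≡ 36, then 36·46 = 1656 ≡ 4, then 4·20 = 80 ≡ 21, then 21·43 = 903 ≡ 18. So 43^47 ≡ 18 (mod 59).
Hence T⁻¹(43) = 18.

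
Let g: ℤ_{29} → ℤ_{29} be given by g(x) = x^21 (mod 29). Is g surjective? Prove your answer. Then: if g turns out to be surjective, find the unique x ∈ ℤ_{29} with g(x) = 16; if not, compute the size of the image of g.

g(2): Repeated squaring mod 29: 2^1 ≡ 2, 2^2 ≡ 2² = 4, 2^4 ≡ 4² = 16, 2^8 ≡ 16² = 256 ≡ 24, 2^16 ≡ 24² = 576 ≡ 25. Since 21 = 16 + 4 + 1, 2^21 ≡ 25·16·2: 25·16 = 400 ≡ 23, then 23·2 = 46 ≡ 17. So 2^21 ≡ 17 (mod 29).
g(3): Repeated squaring mod 29: 3^1 ≡ 3, 3^2 ≡ 3² = 9, 3^4 ≡ 9² = 81 ≡ 23, 3^8 ≡ 23² = 529 ≡ 7, 3^16 ≡ 7² = 49 ≡ 20. Since 21 = 16 + 4 + 1, 3^21 ≡ 20·23·3: 20·23 = 460 ≡ 25, then 25·3 = 75 ≡ 17. So 3^21 ≡ 17 (mod 29).
So g(2) = g(3) = 17 while 2 ≠ 3, therefore g is not injective.
A non-injective map from the 29-element set ℤ_{29} to itself takes at most 28 distinct values, so it cannot be surjective. So g is not surjective.
Since g is not surjective, we determine |image(g)|. Computing x^21 mod 29 for each x (by repeated squaring, reducing mod 29 at every step), the values g(0), g(1), …, g(28) are: 0, 1, 17, 17, 28, 28, 28, 1, 12, 28, 12, 17, 12, 28, 17, 12, 1, 17, 12, 17, 1, 17, 28, 1, 1, 1, 12, 12, 28.
The distinct values are {0, 1, 12, 17, 28}; there are 5 of them.

5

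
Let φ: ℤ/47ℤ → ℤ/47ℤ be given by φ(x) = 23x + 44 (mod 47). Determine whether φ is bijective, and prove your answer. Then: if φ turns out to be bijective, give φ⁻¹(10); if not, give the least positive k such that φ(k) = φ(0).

21

Suppose φ(x_1) = φ(x_2) in ℤ/47ℤ. Then 23x_1 + 44 ≡ 23x_2 + 44 (mod 47), so 23(x_1 − x_2) ≡ 0 (mod 47).
Since gcd(23, 47) = 1, 23 is invertible modulo 47, hence x_1 − x_2 ≡ 0 (mod 47), i.e. x_1 = x_2.
We now compute 23⁻¹ mod 47 explicitly. Euclid's algorithm: 47 = 2·23 + 1; back-substituting gives 1 = 45·23 − 22·47, so 23⁻¹ ≡ 45 (mod 47).
For any y ∈ ℤ/47ℤ, x = 45(y − 44) mod 47 satisfies φ(x) = 23·45(y − 44) + 44 ≡ y (since 23·45 ≡ 1 mod 47). So every y has a preimage.
Thus φ is bijective.
Since φ is bijective, we find φ⁻¹(10): we need 23x ≡ 10 − 44 ≡ 13 (mod 47). Using 23⁻¹ = 45: x ≡ 45·13 = 585 = 12·47 + 21, so x = 21.
Check: φ(21) = 23·21 + 44 = 527 = 11·47 + 10 ≡ 10 (mod 47).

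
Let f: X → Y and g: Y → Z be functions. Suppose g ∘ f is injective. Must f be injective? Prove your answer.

injective

Suppose f(s) = f(t). Applying g: (g ∘ f)(s) = (g ∘ f)(t). Since g ∘ f is injective, s = t. Therefore f is injective.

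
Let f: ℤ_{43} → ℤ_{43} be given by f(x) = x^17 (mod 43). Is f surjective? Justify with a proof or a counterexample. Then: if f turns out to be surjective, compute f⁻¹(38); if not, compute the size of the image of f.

14

Since 43 is prime, the nonzero elements of ℤ_{43} form a cyclic group of order 42.
As gcd(17, 42) = 1, raising to the 17th power is a bijection on this group: if u^17 ≡ v^17 then (uv^{−1})^17 = 1, and the only element of order dividing gcd(17, 42) = 1 is 1, so u = v.
With f(0) = 0 this makes f injective on all of ℤ_{43}, hence bijective (finite equal-size domain and codomain). In particular f is surjective.
Since f is surjective, we find the preimage of 38. The inverse of x ↦ x^17 on (ℤ_{43})^× is x ↦ x^5, because 17·5 = 85 = 2·42 + 1 ≡ 1 (mod 42) and x^{42} = 1 for x ≠ 0 (Fermat). So f⁻¹(38) = 38^5 mod 43.
Repeated squaring mod 43: 38^1 ≡ 38, 38^2 ≡ 38² = 1444 ≡ 25, 38^4 ≡ 25² = 625 ≡ 23. Since 5 = 4 + 1, 38^5 ≡ 23·38: 23·38 = 874 ≡ 14. So 38^5 ≡ 14 (mod 43).
Hence f⁻¹(38) = 14.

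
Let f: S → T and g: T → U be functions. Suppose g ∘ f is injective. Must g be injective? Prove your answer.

No. Take S = {0}, T = {0, 1, 2, 3}, U = {0, 1, 2, 3}, f(a) = a for each a ∈ S, and g(b) = 2 if b ∈ {2, 3} else g(b) = b.
Then g ∘ f = f is injective (S ⊂ T and f is the inclusion), but g(2) = g(3) = 2 with 2 ≠ 3, so g is not injective.

not injective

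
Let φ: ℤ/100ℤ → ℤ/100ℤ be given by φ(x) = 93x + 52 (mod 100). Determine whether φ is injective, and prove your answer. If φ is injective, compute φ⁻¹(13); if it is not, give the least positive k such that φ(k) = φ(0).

77

Suppose φ(x_1) = φ(x_2) in ℤ/100ℤ. Then 93x_1 + 52 ≡ 93x_2 + 52 (mod 100), so 93(x_1 − x_2) ≡ 0 (mod 100).
Since gcd(93, 100) = 1, 93 is invertible modulo 100, therefore x_1 − x_2 ≡ 0 (mod 100), i.e. x_1 = x_2.
Therefore φ is injective.
We now compute 93⁻¹ mod 100 explicitly. Euclid's algorithm: 100 = 1·93 + 7, 93 = 13·7 + 2, 7 = 3·2 + 1; back-substituting gives 1 = 57·93 − 53·100, so 93⁻¹ ≡ 57 (mod 100).
Since φ is injective, we find φ⁻¹(13): we need 93x ≡ 13 − 52 ≡ 61 (mod 100). Using 93⁻¹ = 57: x ≡ 57·61 = 3477 = 34·100 + 77, so x = 77.
Check: φ(77) = 93·77 + 52 = 7213 = 72·100 + 13 ≡ 13 (mod 100).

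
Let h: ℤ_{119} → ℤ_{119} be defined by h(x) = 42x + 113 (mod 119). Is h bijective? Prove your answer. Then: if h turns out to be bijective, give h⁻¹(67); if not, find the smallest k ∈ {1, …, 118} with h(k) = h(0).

Recall that injectivity means: for all s, t in the domain, h(s) = h(t) implies s = t.
We have gcd(42, 119) = 7 > 1. Taking s = 0 and t = 17: h(0) = 113 and h(17) = 42·17 + 113 = 827 ≡ 113 (mod 119).
So h(0) = h(17) while 0 ≠ 17, therefore h is not injective, hence not bijective.
Since h is not bijective, we find the least positive k with h(k) = h(0): this means 42k ≡ 0 (mod 119), i.e. 119 ∣ 42k. Since gcd(42, 119) = 7, dividing through by 7 this holds exactly when 17 ∣ 6k, and as gcd(6, 17) = 1, exactly when 17 ∣ k.
The smallest positive such k is 17.

17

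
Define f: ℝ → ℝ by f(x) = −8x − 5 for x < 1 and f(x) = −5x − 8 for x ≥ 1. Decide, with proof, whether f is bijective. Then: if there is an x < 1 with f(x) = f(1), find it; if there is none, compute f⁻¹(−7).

Both pieces are strictly decreasing (slopes −8 and −5), so each is injective on its own interval.
The left piece maps (−∞, 1) onto (−13, ∞); the right piece maps [1, ∞) onto (−∞, −13].
Since −13 = −13, the images partition ℝ: f is injective and surjective, hence bijective.
Because the two images are disjoint, no x < 1 has f(x) = f(1), so we compute f⁻¹(−7): −7 lies in (−13, ∞), so solve −8x − 5 = −7: x = (−7 + 5)/(−8) = 1/4.

1/4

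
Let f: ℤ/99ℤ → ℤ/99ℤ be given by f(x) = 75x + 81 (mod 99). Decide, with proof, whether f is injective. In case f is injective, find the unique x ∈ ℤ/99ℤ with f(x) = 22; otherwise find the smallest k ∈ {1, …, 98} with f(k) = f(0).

33

Recall that f is injective when f(a) = f(b) forces a = b.
We have gcd(75, 99) = 3 > 1. Taking a = 0 and b = 33: f(0) = 81 and f(33) = 75·33 + 81 = 2556 ≡ 81 (mod 99).
So f(0) = f(33) while 0 ≠ 33, so f is not injective.
Since f is not injective, we find the least positive k with f(k) = f(0): this means 75k ≡ 0 (mod 99), i.e. 99 ∣ 75k. Since gcd(75, 99) = 3, dividing through by 3 this holds exactly when 33 ∣ 25k, and as gcd(25, 33) = 1, exactly when 33 ∣ k.
The smallest positive such k is 33.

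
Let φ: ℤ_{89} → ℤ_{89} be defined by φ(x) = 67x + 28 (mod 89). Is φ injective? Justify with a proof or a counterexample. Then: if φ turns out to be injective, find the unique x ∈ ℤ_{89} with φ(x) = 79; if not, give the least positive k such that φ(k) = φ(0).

26

If φ(s) = φ(t), then 67s ≡ 67t (mod 89). Because gcd(67, 89) = 1, we may cancel 67 to get s ≡ t (mod 89).
Hence φ is injective.
We now compute 67⁻¹ mod 89 explicitly. Euclid's algorithm: 89 = 1·67 + 22, 67 = 3·22 + 1; back-substituting gives 1 = 4·67 − 3·89, so 67⁻¹ ≡ 4 (mod 89).
Since φ is injective, we compute φ⁻¹(79): solve 67x + 28 ≡ 79 (mod 89), i.e. 67x ≡ 51 (mod 89).
Multiplying by 67⁻¹ = 4 gives x ≡ 4·51 = 204 = 2·89 + 26 ≡ 26 (mod 89).
Check: φ(26) = 67·26 + 28 = 1770 = 19·89 + 79 ≡ 79 (mod 89).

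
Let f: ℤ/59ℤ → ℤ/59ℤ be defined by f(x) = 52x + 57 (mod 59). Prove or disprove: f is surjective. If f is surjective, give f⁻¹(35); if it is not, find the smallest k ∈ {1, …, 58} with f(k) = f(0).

Since gcd(52, 59) = 1, 52 is invertible modulo 59. Euclid's algorithm: 59 = 1·52 + 7, 52 = 7·7 + 3, 7 = 2·3 + 1; back-substituting gives 1 = 42·52 − 37·59, so 52⁻¹ ≡ 42 (mod 59).
For any y ∈ ℤ/59ℤ, x = 42(y − 57) mod 59 satisfies f(x) = 52·42(y − 57) + 57 ≡ y (since 52·42 ≡ 1 mod 59). So every y has a preimage.
Hence f is surjective.
Since f is surjective, we find f⁻¹(35): we need 52x ≡ 35 − 57 ≡ 37 (mod 59). Using 52⁻¹ = 42: x ≡ 42·37 = 1554 = 26·59 + 20, so x = 20.
Check: f(20) = 52·20 + 57 = 1097 = 18·59 + 35 ≡ 35 (mod 59).

20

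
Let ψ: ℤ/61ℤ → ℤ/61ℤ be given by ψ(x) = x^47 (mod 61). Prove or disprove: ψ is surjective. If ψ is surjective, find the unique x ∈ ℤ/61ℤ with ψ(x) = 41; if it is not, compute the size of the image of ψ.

52

Since 61 is prime, the nonzero elements of ℤ/61ℤ form a cyclic group of order 60.
As gcd(47, 60) = 1, raising to the 47th power is a bijection on this group: if a^47 ≡ b^47 then (ab^{−1})^47 = 1, and the only element of order dividing gcd(47, 60) = 1 is 1, so a = b.
With ψ(0) = 0 this makes ψ injective on all of ℤ/61ℤ, hence bijective (finite equal-size domain and codomain). In particular ψ is surjective.
Since ψ is surjective, we find the preimage of 41. The inverse of x ↦ x^47 on (ℤ/61ℤ)^× is x ↦ x^23, because 47·23 = 1081 = 18·60 + 1 ≡ 1 (mod 60) and x^{60} = 1 for x ≠ 0 (Fermat). So ψ⁻¹(41) = 41^23 mod 61.
Repeated squaring mod 61: 41^1 ≡ 41, 41^2 ≡ 41² = 1681 ≡ 34, 41^4 ≡ 34² = 1156 ≡ 58, 41^8 ≡ 58² = 3364 ≡ 9, 41^16 ≡ 9² = 81 ≡ 20. Since 23 = 16 + 4 + 2 + 1, 41^23 ≡ 20·58·34·41: 20·58 = 1160 ≡ 1, then 1·34 = 34, then 34·41 = 1394 ≡ 52. So 41^23 ≡ 52 (mod 61).
Hence ψ⁻¹(41) = 52.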